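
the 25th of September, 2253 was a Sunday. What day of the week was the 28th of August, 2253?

Count forward from the earlier date (August 28, 2253) to the later (September 25, 2253):
August 2253: 31 − 28 = 3 days remain.
September 1–25, 2253: 25 days.
Total: 3 + 25 = 28 days.
28 is a multiple of 7, so the 28th of August, 2253 falls on the same weekday: Sunday.

Sunday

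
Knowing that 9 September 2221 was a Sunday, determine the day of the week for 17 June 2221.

Count forward from the earlier date (June 17, 2221) to the later (September 9, 2221):
June 2221: 30 − 17 = 13 days remain.
Then July (31), August (31): 31 + 31 = 62 days.
September 1–9, 2221: 9 days.
Total: 13 + 62 + 9 = 84 days.
84 is a multiple of 7, so 17 June 2221 falls on the same weekday: Sunday.

Sunday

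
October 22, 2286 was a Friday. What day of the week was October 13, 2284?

Monday

Count forward from the earlier date (October 13, 2284) to the later (October 22, 2286):
October 13, 2284 → October 13, 2285: 365 days.
October 13, 2285 → October 13, 2286: 365 days.
Within October 2286: 22 − 13 = 9 days.
Total: 739 days.
739 mod 7 = 4, so 4 days before Friday is Monday.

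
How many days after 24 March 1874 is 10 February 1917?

15663

Day-of-year of March 24, 1874: 83.
Day-of-year of February 10, 1917: 41.
1874 has 365 days, so 365 − 83 = 282 days remain in 1874.
Full years 1875–1916: 32 common + 10 leap = 32×365 + 10×366 = 15340 days.
Total: 282 + 15340 + 41 = 15663 days.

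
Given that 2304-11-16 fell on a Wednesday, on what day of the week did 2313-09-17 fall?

Wednesday

Day-of-year of November 16, 2304: 321.
Day-of-year of September 17, 2313: 260.
2304 has 366 days, so 366 − 321 = 45 days remain in 2304.
Full years 2305–2312: 6 common + 2 leap = 6×365 + 2×366 = 2922 days.
Total: 45 + 2922 + 260 = 3227 days.
3227 is a multiple of 7, so 2313-09-17 falls on the same weekday: Wednesday.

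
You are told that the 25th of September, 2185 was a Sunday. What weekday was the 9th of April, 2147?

Sunday

Count forward from the earlier date (April 9, 2147) to the later (September 25, 2185):
From April 9, 2147 to April 9, 2185: 38 years, of which 10 contain a Feb 29 — 28×365 + 10×366 = 13880 days.
April 2185: 30 − 9 = 21 days remain.
Then May (31), June (30), July (31), August (31): 31 + 30 + 31 + 31 = 123 days.
September 1–25, 2185: 25 days.
Residual: 169 days.
Total: 14049 days.
14049 is a multiple of 7, so the 9th of April, 2147 falls on the same weekday: Sunday.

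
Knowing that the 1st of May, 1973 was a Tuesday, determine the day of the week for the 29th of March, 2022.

Tuesday

From May 1, 1973 to May 1, 2021: 48 years, of which 12 contain a Feb 29 — 36×365 + 12×366 = 17532 days.
(2000 is a leap year (divisible by 400).)
May 2021: 31 − 1 = 30 days remain.
Then 9 full months totalling 273 days.
March 1–29, 2022: 29 days.
Residual: 332 days.
Total: 17864 days.
17864 is a multiple of 7, so the 29th of March, 2022 falls on the same weekday: Tuesday.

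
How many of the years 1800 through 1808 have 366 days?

Years divisible by 4 in [1800, 1808]: 1800, 1804, 1808.
Of these, 1800 is divisible by 100 but not 400, so not leap.
Leap years: 3 − 1 = 2.

2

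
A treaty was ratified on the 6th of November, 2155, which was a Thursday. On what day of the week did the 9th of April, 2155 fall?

Count forward from the earlier date (April 9, 2155) to the later (November 6, 2155):
April 2155: 30 − 9 = 21 days remain.
Then May (31), June (30), July (31), August (31), September (30), October (31): 31 + 30 + 31 + 31 + 30 + 31 = 184 days.
November 1–6, 2155: 6 days.
Total: 21 + 184 + 6 = 211 days.
211 mod 7 = 1, so 1 day before Thursday is Wednesday.

Wednesday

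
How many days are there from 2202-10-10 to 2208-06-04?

2064

October 10, 2202 → October 10, 2203: 365 days.
October 10, 2203 → October 10, 2204: 366 days (2204 is a leap year).
October 10, 2204 → October 10, 2205: 365 days.
October 10, 2205 → October 10, 2206: 365 days.
October 10, 2206 → October 10, 2207: 365 days.
October 2207: 31 − 10 = 21 days remain.
Then November (30), December (31), January (31), February 2208 (29), March (31), April (30), May (31): 30 + 31 + 31 + 29 + 31 + 30 + 31 = 213 days.
June 1–4, 2208: 4 days.
Residual: 238 days.
Total: 2064 days.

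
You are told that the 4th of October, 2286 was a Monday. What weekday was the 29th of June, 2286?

Tuesday

Count forward from the earlier date (June 29, 2286) to the later (October 4, 2286):
June 2286: 30 − 29 = 1 day remains.
Then July (31), August (31), September (30): 31 + 31 + 30 = 92 days.
October 1–4, 2286: 4 days.
Total: 1 + 92 + 4 = 97 days.
97 mod 7 = 6, so 6 days before Monday is Tuesday.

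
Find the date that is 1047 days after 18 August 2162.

30 June 2165

Count 1047 days after August 18, 2162:
Day-of-year of August 18, 2162: 230.
Day-of-year of June 30, 2165: 181.
2162 has 365 days, so 365 − 230 = 135 days remain in 2162.
Full years: 2163: 365; 2164: 366. Sum = 731.
Total: 135 + 731 + 181 = 1047 days.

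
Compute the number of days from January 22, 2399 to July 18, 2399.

177

January 2399: 31 − 22 = 9 days remain.
Then February 2399 (28), March (31), April (30), May (31), June (30): 28 + 31 + 30 + 31 + 30 = 150 days.
July 1–18, 2399: 18 days.
Total: 9 + 150 + 18 = 177 days.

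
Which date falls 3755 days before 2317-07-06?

2307-03-26

Count 3755 days before July 6, 2317:
From March 26, 2307 to March 26, 2317: 10 years, of which 3 contain a Feb 29 — 7×365 + 3×366 = 3653 days.
March 2317: 31 − 26 = 5 days remain.
Then April (30), May (31), June (30): 30 + 31 + 30 = 91 days.
July 1–6, 2317: 6 days.
Residual: 102 days.
Total: 3755 days.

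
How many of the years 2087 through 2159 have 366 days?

Years divisible by 4: 2088, 2092, …, 2156 — 18 in all.
Of these, 2100 is divisible by 100 but not 400, so not leap.
Leap years: 18 − 1 = 17.

17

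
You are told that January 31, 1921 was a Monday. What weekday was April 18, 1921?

January 1921: 31 − 31 = 0 days remain.
Then February 1921 (28), March (31): 28 + 31 = 59 days.
April 1–18, 1921: 18 days.
Total: 0 + 59 + 18 = 77 days.
77 is a multiple of 7, so April 18, 1921 falls on the same weekday: Monday.

Monday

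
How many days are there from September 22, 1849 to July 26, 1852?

1038

Day-of-year of September 22, 1849: 265.
Day-of-year of July 26, 1852: 208.
1849 has 365 days, so 365 − 265 = 100 days remain in 1849.
Full years: 1850: 365; 1851: 365. Sum = 730.
Total: 100 + 730 + 208 = 1038 days.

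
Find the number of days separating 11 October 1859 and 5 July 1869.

Day-of-year of October 11, 1859: 284.
Day-of-year of July 5, 1869: 186.
1859 has 365 days, so 365 − 284 = 81 days remain in 1859.
Full years 1860–1868: 6 common + 3 leap = 6×365 + 3×366 = 3288 days.
Total: 81 + 3288 + 186 = 3555 days.

3555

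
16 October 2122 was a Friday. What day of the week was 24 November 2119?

Count forward from the earlier date (November 24, 2119) to the later (October 16, 2122):
Day-of-year of November 24, 2119: 328.
Day-of-year of October 16, 2122: 289.
2119 has 365 days, so 365 − 328 = 37 days remain in 2119.
Full years: 2120: 366; 2121: 365. Sum = 731.
Total: 37 + 731 + 289 = 1057 days.
1057 is a multiple of 7, so 24 November 2119 falls on the same weekday: Friday.

Friday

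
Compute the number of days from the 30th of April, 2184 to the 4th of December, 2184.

218

April 2184: 30 − 30 = 0 days remain.
Then May (31), June (30), July (31), August (31), September (30), October (31), November (30): 31 + 30 + 31 + 31 + 30 + 31 + 30 = 214 days.
December 1–4, 2184: 4 days.
Total: 0 + 214 + 4 = 218 days.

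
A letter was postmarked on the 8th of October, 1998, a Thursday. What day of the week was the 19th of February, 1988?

Friday

Count forward from the earlier date (February 19, 1988) to the later (October 8, 1998):
Day-of-year of February 19, 1988: 50.
Day-of-year of October 8, 1998: 281.
1988 has 366 days, so 366 − 50 = 316 days remain in 1988.
Full years 1989–1997: 7 common + 2 leap = 7×365 + 2×366 = 3287 days.
Total: 316 + 3287 + 281 = 3884 days.
3884 mod 7 = 6, so 6 days before Thursday is Friday.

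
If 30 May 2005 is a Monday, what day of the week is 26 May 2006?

Friday

Day-of-year of May 30, 2005: 150.
Day-of-year of May 26, 2006: 146.
2005 has 365 days, so 365 − 150 = 215 days remain in 2005.
Total: 215 + 146 = 361 days.
361 mod 7 = 4, so 4 days after Monday is Friday.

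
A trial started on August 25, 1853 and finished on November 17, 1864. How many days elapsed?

4102

Day-of-year of August 25, 1853: 237.
Day-of-year of November 17, 1864: 322.
1853 has 365 days, so 365 − 237 = 128 days remain in 1853.
Full years 1854–1863: 8 common + 2 leap = 8×365 + 2×366 = 3652 days.
Total: 128 + 3652 + 322 = 4102 days.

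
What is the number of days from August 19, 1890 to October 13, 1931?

From August 19, 1890 to August 19, 1931: 41 years, of which 9 contain a Feb 29 — 32×365 + 9×366 = 14974 days.
(1900 is not a leap year (divisible by 100 but not 400).)
August 1931: 31 − 19 = 12 days remain.
Then September (30): 30 days.
October 1–13, 1931: 13 days.
Residual: 55 days.
Total: 15029 days.

15029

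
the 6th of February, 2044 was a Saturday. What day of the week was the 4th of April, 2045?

Tuesday

February 2044: 29 − 6 = 23 days remain (2044 is a leap year, so February has 29 days).
Then 13 full months totalling 396 days.
April 1–4, 2045: 4 days.
Total: 23 + 396 + 4 = 423 days.
423 mod 7 = 3, so 3 days after Saturday is Tuesday.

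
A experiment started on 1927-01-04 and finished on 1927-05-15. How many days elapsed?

January 1927: 31 − 4 = 27 days remain.
Then February 1927 (28), March (31), April (30): 28 + 31 + 30 = 89 days.
May 1–15, 1927: 15 days.
Total: 27 + 89 + 15 = 131 days.

131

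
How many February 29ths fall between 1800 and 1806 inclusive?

Years divisible by 4 in [1800, 1806]: 1800, 1804.
Of these, 1800 is divisible by 100 but not 400, so not leap.
Leap years: 2 − 1 = 1.

1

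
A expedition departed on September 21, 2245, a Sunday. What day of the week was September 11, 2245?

Thursday

Count forward from the earlier date (September 11, 2245) to the later (September 21, 2245):
Within September 2245: 21 − 11 = 10 days.
10 mod 7 = 3, so 3 days before Sunday is Thursday.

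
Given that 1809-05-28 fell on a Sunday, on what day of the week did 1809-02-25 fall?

Saturday

Count forward from the earlier date (February 25, 1809) to the later (May 28, 1809):
February 1809: 28 − 25 = 3 days remain (1809 is not a leap year, so February has 28 days).
Then March (31), April (30): 31 + 30 = 61 days.
May 1–28, 1809: 28 days.
Total: 3 + 61 + 28 = 92 days.
92 mod 7 = 1, so 1 day before Sunday is Saturday.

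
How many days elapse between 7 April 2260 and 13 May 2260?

April 2260: 30 − 7 = 23 days remain.
May 1–13, 2260: 13 days.
Total: 23 + 13 = 36 days.

36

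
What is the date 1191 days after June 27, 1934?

September 30, 1937

Count 1191 days after June 27, 1934:
June 27, 1934 → June 27, 1935: 365 days.
June 27, 1935 → June 27, 1936: 366 days (1936 is a leap year).
June 27, 1936 → June 27, 1937: 365 days.
June 1937: 30 − 27 = 3 days remain.
Then July (31), August (31): 31 + 31 = 62 days.
September 1–30, 1937: 30 days.
Residual: 95 days.
Total: 1191 days.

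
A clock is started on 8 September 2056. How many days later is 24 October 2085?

From September 8, 2056 to September 8, 2085: 29 years, of which 7 contain a Feb 29 — 22×365 + 7×366 = 10592 days.
September 2085: 30 − 8 = 22 days remain.
October 1–24, 2085: 24 days.
Residual: 46 days.
Total: 10638 days.

10638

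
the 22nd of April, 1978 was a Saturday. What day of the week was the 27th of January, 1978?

Friday

Count forward from the earlier date (January 27, 1978) to the later (April 22, 1978):
January 1978: 31 − 27 = 4 days remain.
Then February 1978 (28), March (31): 28 + 31 = 59 days.
April 1–22, 1978: 22 days.
Total: 4 + 59 + 22 = 85 days.
85 mod 7 = 1, so 1 day before Saturday is Friday.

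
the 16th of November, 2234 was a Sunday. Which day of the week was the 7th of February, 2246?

Saturday

Day-of-year of November 16, 2234: 320.
Day-of-year of February 7, 2246: 38.
2234 has 365 days, so 365 − 320 = 45 days remain in 2234.
Full years 2235–2245: 8 common + 3 leap = 8×365 + 3×366 = 4018 days.
Total: 45 + 4018 + 38 = 4101 days.
4101 mod 7 = 6, so 6 days after Sunday is Saturday.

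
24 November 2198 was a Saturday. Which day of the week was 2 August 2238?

From November 24, 2198 to November 24, 2237: 39 years, of which 9 contain a Feb 29 — 30×365 + 9×366 = 14244 days.
(2200 is not a leap year (divisible by 100 but not 400).)
November 2237: 30 − 24 = 6 days remain.
Then December (31), January (31), February 2238 (28), March (31), April (30), May (31), June (30), July (31): 31 + 31 + 28 + 31 + 30 + 31 + 30 + 31 = 243 days.
August 1–2, 2238: 2 days.
Residual: 251 days.
Total: 14495 days.
14495 mod 7 = 5, so 5 days after Saturday is Thursday.

Thursday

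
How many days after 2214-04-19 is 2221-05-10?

2578

From April 19, 2214 to April 19, 2221: 7 years, of which 2 contain a Feb 29 — 5×365 + 2×366 = 2557 days.
April 2221: 30 − 19 = 11 days remain.
May 1–10, 2221: 10 days.
Residual: 21 days.
Total: 2578 days.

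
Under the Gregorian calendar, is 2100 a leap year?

2100 is not a leap year (divisible by 100 but not 400).

No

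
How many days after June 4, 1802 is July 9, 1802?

June 1802: 30 − 4 = 26 days remain.
July 1–9, 1802: 9 days.
Total: 26 + 9 = 35 days.

35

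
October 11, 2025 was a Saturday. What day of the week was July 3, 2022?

Count forward from the earlier date (July 3, 2022) to the later (October 11, 2025):
Day-of-year of July 3, 2022: 184.
Day-of-year of October 11, 2025: 284.
2022 has 365 days, so 365 − 184 = 181 days remain in 2022.
Full years: 2023: 365; 2024: 366. Sum = 731.
Total: 181 + 731 + 284 = 1196 days.
1196 mod 7 = 6, so 6 days before Saturday is Sunday.

Sunday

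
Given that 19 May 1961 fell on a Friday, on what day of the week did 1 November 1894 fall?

Thursday

Count forward from the earlier date (November 1, 1894) to the later (May 19, 1961):
Day-of-year of November 1, 1894: 305.
Day-of-year of May 19, 1961: 139.
1894 has 365 days, so 365 − 305 = 60 days remain in 1894.
Full years 1895–1960: 50 common + 16 leap = 50×365 + 16×366 = 24106 days.
Total: 60 + 24106 + 139 = 24305 days.
24305 mod 7 = 1, so 1 day before Friday is Thursday.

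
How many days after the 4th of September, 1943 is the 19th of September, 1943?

15

Within September 1943: 19 − 4 = 15 days.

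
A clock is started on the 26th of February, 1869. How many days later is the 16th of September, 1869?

202

February 1869: 28 − 26 = 2 days remain (1869 is not a leap year, so February has 28 days).
Then March (31), April (30), May (31), June (30), July (31), August (31): 31 + 30 + 31 + 30 + 31 + 31 = 184 days.
September 1–16, 1869: 16 days.
Total: 2 + 184 + 16 = 202 days.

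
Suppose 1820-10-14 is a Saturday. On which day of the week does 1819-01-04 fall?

Monday

Count forward from the earlier date (January 4, 1819) to the later (October 14, 1820):
January 1819: 31 − 4 = 27 days remain.
Then 20 full months totalling 608 days.
October 1–14, 1820: 14 days.
Total: 27 + 608 + 14 = 649 days.
649 mod 7 = 5, so 5 days before Saturday is Monday.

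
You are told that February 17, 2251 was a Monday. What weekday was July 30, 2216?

Count forward from the earlier date (July 30, 2216) to the later (February 17, 2251):
From July 30, 2216 to July 30, 2250: 34 years, of which 8 contain a Feb 29 — 26×365 + 8×366 = 12418 days.
July 2250: 31 − 30 = 1 day remains.
Then August (31), September (30), October (31), November (30), December (31), January (31): 31 + 30 + 31 + 30 + 31 + 31 = 184 days.
February 1–17, 2251: 17 days (2251 is not a leap year).
Residual: 202 days.
Total: 12620 days.
12620 mod 7 = 6, so 6 days before Monday is Tuesday.

Tuesday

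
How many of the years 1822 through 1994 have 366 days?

42

Years divisible by 4: 1824, 1828, …, 1992 — 43 in all.
Of these, 1900 is divisible by 100 but not 400, so not leap.
Leap years: 43 − 1 = 42.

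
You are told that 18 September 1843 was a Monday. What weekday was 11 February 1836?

Thursday

Count forward from the earlier date (February 11, 1836) to the later (September 18, 1843):
From February 11, 1836 to February 11, 1843: 7 years, of which 2 contain a Feb 29 — 5×365 + 2×366 = 2557 days.
February 1843: 28 − 11 = 17 days remain (1843 is not a leap year, so February has 28 days).
Then March (31), April (30), May (31), June (30), July (31), August (31): 31 + 30 + 31 + 30 + 31 + 31 = 184 days.
September 1–18, 1843: 18 days.
Residual: 219 days.
Total: 2776 days.
2776 mod 7 = 4, so 4 days before Monday is Thursday.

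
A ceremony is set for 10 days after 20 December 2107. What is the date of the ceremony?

30 December 2107

Count 10 days after December 20, 2107:
Within December 2107: 30 − 20 = 10 days.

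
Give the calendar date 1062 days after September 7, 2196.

August 5, 2199

Count 1062 days after September 7, 2196:
September 7, 2196 → September 7, 2197: 365 days.
September 7, 2197 → September 7, 2198: 365 days.
September 2198: 30 − 7 = 23 days remain.
Then 10 full months totalling 304 days.
August 1–5, 2199: 5 days.
Residual: 332 days.
Total: 1062 days.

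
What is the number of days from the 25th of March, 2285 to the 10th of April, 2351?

From March 25, 2285 to March 25, 2351: 66 years, of which 15 contain a Feb 29 — 51×365 + 15×366 = 24105 days.
(2300 is not a leap year (divisible by 100 but not 400).)
March 2351: 31 − 25 = 6 days remain.
April 1–10, 2351: 10 days.
Residual: 16 days.
Total: 24121 days.

24121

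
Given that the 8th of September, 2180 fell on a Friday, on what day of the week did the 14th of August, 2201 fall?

Friday

From September 8, 2180 to September 8, 2200: 20 years, of which 4 contain a Feb 29 — 16×365 + 4×366 = 7304 days.
(2200 is not a leap year (divisible by 100 but not 400).)
September 2200: 30 − 8 = 22 days remain.
Then 10 full months totalling 304 days.
August 1–14, 2201: 14 days.
Residual: 340 days.
Total: 7644 days.
7644 is a multiple of 7, so the 14th of August, 2201 falls on the same weekday: Friday.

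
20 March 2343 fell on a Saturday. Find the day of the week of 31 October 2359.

Day-of-year of March 20, 2343: 79.
Day-of-year of October 31, 2359: 304.
2343 has 365 days, so 365 − 79 = 286 days remain in 2343.
Full years 2344–2358: 11 common + 4 leap = 11×365 + 4×366 = 5479 days.
Total: 286 + 5479 + 304 = 6069 days.
6069 is a multiple of 7, so 31 October 2359 falls on the same weekday: Saturday.

Saturday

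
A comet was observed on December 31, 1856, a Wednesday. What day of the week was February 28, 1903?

Saturday

Day-of-year of December 31, 1856: 366.
Day-of-year of February 28, 1903: 59.
1856 has 366 days, so 366 − 366 = 0 days remain in 1856.
Full years 1857–1902: 36 common + 10 leap = 36×365 + 10×366 = 16800 days.
Total: 0 + 16800 + 59 = 16859 days.
16859 mod 7 = 3, so 3 days after Wednesday is Saturday.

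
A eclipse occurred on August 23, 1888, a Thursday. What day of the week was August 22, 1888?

Count forward from the earlier date (August 22, 1888) to the later (August 23, 1888):
Within August 1888: 23 − 22 = 1 day.
1 mod 7 = 1, so 1 day before Thursday is Wednesday.

Wednesday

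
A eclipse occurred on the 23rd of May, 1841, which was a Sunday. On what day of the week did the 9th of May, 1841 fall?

Sunday

Count forward from the earlier date (May 9, 1841) to the later (May 23, 1841):
Within May 1841: 23 − 9 = 14 days.
14 is a multiple of 7, so the 9th of May, 1841 falls on the same weekday: Sunday.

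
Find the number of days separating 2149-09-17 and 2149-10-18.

31

September 2149: 30 − 17 = 13 days remain.
October 1–18, 2149: 18 days.
Total: 13 + 18 = 31 days.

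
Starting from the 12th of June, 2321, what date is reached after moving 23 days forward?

the 5th of July, 2321

Count 23 days after June 12, 2321:
June 2321: 30 − 12 = 18 days remain.
July 1–5, 2321: 5 days.
Total: 18 + 5 = 23 days.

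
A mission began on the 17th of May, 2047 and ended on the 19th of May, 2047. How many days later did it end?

2

Within May 2047: 19 − 17 = 2 days.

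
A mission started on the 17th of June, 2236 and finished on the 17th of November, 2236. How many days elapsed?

153

June 2236: 30 − 17 = 13 days remain.
Then July (31), August (31), September (30), October (31): 31 + 31 + 30 + 31 = 123 days.
November 1–17, 2236: 17 days.
Total: 13 + 123 + 17 = 153 days.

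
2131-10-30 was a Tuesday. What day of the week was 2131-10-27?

Saturday

Count forward from the earlier date (October 27, 2131) to the later (October 30, 2131):
Within October 2131: 30 − 27 = 3 days.
3 mod 7 = 3, so 3 days before Tuesday is Saturday.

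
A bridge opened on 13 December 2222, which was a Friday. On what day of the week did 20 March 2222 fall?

Count forward from the earlier date (March 20, 2222) to the later (December 13, 2222):
March 2222: 31 − 20 = 11 days remain.
Then April (30), May (31), June (30), July (31), August (31), September (30), October (31), November (30): 30 + 31 + 30 + 31 + 31 + 30 + 31 + 30 = 244 days.
December 1–13, 2222: 13 days.
Total: 11 + 244 + 13 = 268 days.
268 mod 7 = 2, so 2 days before Friday is Wednesday.

Wednesday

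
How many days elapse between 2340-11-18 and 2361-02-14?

7393

Day-of-year of November 18, 2340: 323.
Day-of-year of February 14, 2361: 45.
2340 has 366 days, so 366 − 323 = 43 days remain in 2340.
Full years 2341–2360: 15 common + 5 leap = 15×365 + 5×366 = 7305 days.
Total: 43 + 7305 + 45 = 7393 days.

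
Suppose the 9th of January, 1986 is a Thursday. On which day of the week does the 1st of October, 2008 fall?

Wednesday

From January 9, 1986 to January 9, 2008: 22 years, of which 5 contain a Feb 29 — 17×365 + 5×366 = 8035 days.
(2000 is a leap year (divisible by 400).)
January 2008: 31 − 9 = 22 days remain.
Then February 2008 (29), March (31), April (30), May (31), June (30), July (31), August (31), September (30): 29 + 31 + 30 + 31 + 30 + 31 + 31 + 30 = 243 days.
October 1, 2008: 1 day.
Residual: 266 days.
Total: 8301 days.
8301 mod 7 = 6, so 6 days after Thursday is Wednesday.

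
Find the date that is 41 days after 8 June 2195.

19 July 2195

Count 41 days after June 8, 2195:
June 2195: 30 − 8 = 22 days remain.
July 1–19, 2195: 19 days.
Total: 22 + 19 = 41 days.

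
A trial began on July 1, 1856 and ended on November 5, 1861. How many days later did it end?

1953

Day-of-year of July 1, 1856: 183.
Day-of-year of November 5, 1861: 309.
1856 has 366 days, so 366 − 183 = 183 days remain in 1856.
Full years: 1857: 365; 1858: 365; 1859: 365; 1860: 366. Sum = 1461.
Total: 183 + 1461 + 309 = 1953 days.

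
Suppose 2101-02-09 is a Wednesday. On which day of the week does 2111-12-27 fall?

Sunday

Day-of-year of February 9, 2101: 40.
Day-of-year of December 27, 2111: 361.
2101 has 365 days, so 365 − 40 = 325 days remain in 2101.
Full years 2102–2110: 7 common + 2 leap = 7×365 + 2×366 = 3287 days.
Total: 325 + 3287 + 361 = 3973 days.
3973 mod 7 = 4, so 4 days after Wednesday is Sunday.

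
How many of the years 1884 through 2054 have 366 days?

Years divisible by 4: 1884, 1888, …, 2052 — 43 in all.
Of these, 1900 is divisible by 100 but not 400, so not leap.
2000 is divisible by 400, so still leap.
Leap years: 43 − 1 = 42.

42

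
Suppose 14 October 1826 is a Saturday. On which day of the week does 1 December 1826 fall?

Friday

October 1826: 31 − 14 = 17 days remain.
Then November (30): 30 days.
December 1, 1826: 1 day.
Total: 17 + 30 + 1 = 48 days.
48 mod 7 = 6, so 6 days after Saturday is Friday.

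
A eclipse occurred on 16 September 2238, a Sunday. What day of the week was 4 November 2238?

Sunday

September 2238: 30 − 16 = 14 days remain.
Then October (31): 31 days.
November 1–4, 2238: 4 days.
Total: 14 + 31 + 4 = 49 days.
49 is a multiple of 7, so 4 November 2238 falls on the same weekday: Sunday.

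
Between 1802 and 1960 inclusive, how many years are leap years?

Years divisible by 4: 1804, 1808, …, 1960 — 40 in all.
Of these, 1900 is divisible by 100 but not 400, so not leap.
Leap years: 40 − 1 = 39.

39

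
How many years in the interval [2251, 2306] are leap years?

13

Years divisible by 4: 2252, 2256, …, 2304 — 14 in all.
Of these, 2300 is divisible by 100 but not 400, so not leap.
Leap years: 14 − 1 = 13.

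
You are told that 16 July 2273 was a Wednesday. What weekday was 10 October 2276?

Tuesday

Day-of-year of July 16, 2273: 197.
Day-of-year of October 10, 2276: 284.
2273 has 365 days, so 365 − 197 = 168 days remain in 2273.
Full years: 2274: 365; 2275: 365. Sum = 730.
Total: 168 + 730 + 284 = 1182 days.
1182 mod 7 = 6, so 6 days after Wednesday is Tuesday.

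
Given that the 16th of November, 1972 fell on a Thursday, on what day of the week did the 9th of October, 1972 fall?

Monday

Count forward from the earlier date (October 9, 1972) to the later (November 16, 1972):
October 1972: 31 − 9 = 22 days remain.
November 1–16, 1972: 16 days.
Total: 22 + 16 = 38 days.
38 mod 7 = 3, so 3 days before Thursday is Monday.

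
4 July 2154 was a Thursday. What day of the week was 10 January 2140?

Count forward from the earlier date (January 10, 2140) to the later (July 4, 2154):
From January 10, 2140 to January 10, 2154: 14 years, of which 4 contain a Feb 29 — 10×365 + 4×366 = 5114 days.
January 2154: 31 − 10 = 21 days remain.
Then February 2154 (28), March (31), April (30), May (31), June (30): 28 + 31 + 30 + 31 + 30 = 150 days.
July 1–4, 2154: 4 days.
Residual: 175 days.
Total: 5289 days.
5289 mod 7 = 4, so 4 days before Thursday is Sunday.

Sunday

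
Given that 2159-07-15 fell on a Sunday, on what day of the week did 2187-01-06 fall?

Saturday

From July 15, 2159 to July 15, 2186: 27 years, of which 7 contain a Feb 29 — 20×365 + 7×366 = 9862 days.
July 2186: 31 − 15 = 16 days remain.
Then August (31), September (30), October (31), November (30), December (31): 31 + 30 + 31 + 30 + 31 = 153 days.
January 1–6, 2187: 6 days.
Residual: 175 days.
Total: 10037 days.
10037 mod 7 = 6, so 6 days after Sunday is Saturday.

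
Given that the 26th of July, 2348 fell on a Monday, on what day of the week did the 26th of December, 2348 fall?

Sunday

July 2348: 31 − 26 = 5 days remain.
Then August (31), September (30), October (31), November (30): 31 + 30 + 31 + 30 = 122 days.
December 1–26, 2348: 26 days.
Total: 5 + 122 + 26 = 153 days.
153 mod 7 = 6, so 6 days after Monday is Sunday.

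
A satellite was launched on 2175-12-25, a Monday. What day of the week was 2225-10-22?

From December 25, 2175 to December 25, 2224: 49 years, of which 12 contain a Feb 29 — 37×365 + 12×366 = 17897 days.
(2200 is not a leap year (divisible by 100 but not 400).)
December 2224: 31 − 25 = 6 days remain.
Then 9 full months totalling 273 days.
October 1–22, 2225: 22 days.
Residual: 301 days.
Total: 18198 days.
18198 mod 7 = 5, so 5 days after Monday is Saturday.

Saturday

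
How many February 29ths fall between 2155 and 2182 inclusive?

7

Years divisible by 4 in [2155, 2182]: 2156, 2160, 2164, 2168, 2172, 2176, 2180.
No century exceptions apply. Count: 7.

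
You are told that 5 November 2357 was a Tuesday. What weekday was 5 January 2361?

Thursday

November 5, 2357 → November 5, 2358: 365 days.
November 5, 2358 → November 5, 2359: 365 days.
November 5, 2359 → November 5, 2360: 366 days (2360 is a leap year).
November 2360: 30 − 5 = 25 days remain.
Then December (31): 31 days.
January 1–5, 2361: 5 days.
Residual: 61 days.
Total: 1157 days.
1157 mod 7 = 2, so 2 days after Tuesday is Thursday.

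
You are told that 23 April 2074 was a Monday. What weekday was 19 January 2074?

Friday

Count forward from the earlier date (January 19, 2074) to the later (April 23, 2074):
January 2074: 31 − 19 = 12 days remain.
Then February 2074 (28), March (31): 28 + 31 = 59 days.
April 1–23, 2074: 23 days.
Total: 12 + 59 + 23 = 94 days.
94 mod 7 = 3, so 3 days before Monday is Friday.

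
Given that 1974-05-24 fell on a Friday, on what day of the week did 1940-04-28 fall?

Count forward from the earlier date (April 28, 1940) to the later (May 24, 1974):
Day-of-year of April 28, 1940: 119.
Day-of-year of May 24, 1974: 144.
1940 has 366 days, so 366 − 119 = 247 days remain in 1940.
Full years 1941–1973: 25 common + 8 leap = 25×365 + 8×366 = 12053 days.
Total: 247 + 12053 + 144 = 12444 days.
12444 mod 7 = 5, so 5 days before Friday is Sunday.

Sunday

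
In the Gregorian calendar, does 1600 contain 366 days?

1600 is a leap year (divisible by 400).

Yes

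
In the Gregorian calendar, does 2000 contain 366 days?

2000 is a leap year (divisible by 400).

Yes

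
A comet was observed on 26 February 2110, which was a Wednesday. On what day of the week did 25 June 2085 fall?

Count forward from the earlier date (June 25, 2085) to the later (February 26, 2110):
From June 25, 2085 to June 25, 2109: 24 years, of which 5 contain a Feb 29 — 19×365 + 5×366 = 8765 days.
(2100 is not a leap year (divisible by 100 but not 400).)
June 2109: 30 − 25 = 5 days remain.
Then July (31), August (31), September (30), October (31), November (30), December (31), January (31): 31 + 31 + 30 + 31 + 30 + 31 + 31 = 215 days.
February 1–26, 2110: 26 days (2110 is not a leap year).
Residual: 246 days.
Total: 9011 days.
9011 mod 7 = 2, so 2 days before Wednesday is Monday.

Monday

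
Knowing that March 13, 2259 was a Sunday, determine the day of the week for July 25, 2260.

Day-of-year of March 13, 2259: 72.
Day-of-year of July 25, 2260: 207.
2259 has 365 days, so 365 − 72 = 293 days remain in 2259.
Total: 293 + 207 = 500 days.
500 mod 7 = 3, so 3 days after Sunday is Wednesday.

Wednesday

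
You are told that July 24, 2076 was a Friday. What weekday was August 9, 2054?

Count forward from the earlier date (August 9, 2054) to the later (July 24, 2076):
From August 9, 2054 to August 9, 2075: 21 years, of which 5 contain a Feb 29 — 16×365 + 5×366 = 7670 days.
August 2075: 31 − 9 = 22 days remain.
Then 10 full months totalling 304 days.
July 1–24, 2076: 24 days.
Residual: 350 days.
Total: 8020 days.
8020 mod 7 = 5, so 5 days before Friday is Sunday.

Sunday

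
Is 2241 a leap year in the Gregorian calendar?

2241 is not a leap year.

No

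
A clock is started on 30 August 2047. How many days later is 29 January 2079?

Day-of-year of August 30, 2047: 242.
Day-of-year of January 29, 2079: 29.
2047 has 365 days, so 365 − 242 = 123 days remain in 2047.
Full years 2048–2078: 23 common + 8 leap = 23×365 + 8×366 = 11323 days.
Total: 123 + 11323 + 29 = 11475 days.

11475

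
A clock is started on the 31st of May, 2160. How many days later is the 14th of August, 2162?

805

Day-of-year of May 31, 2160: 152.
Day-of-year of August 14, 2162: 226.
2160 has 366 days, so 366 − 152 = 214 days remain in 2160.
Full years: 2161: 365. Sum = 365.
Total: 214 + 365 + 226 = 805 days.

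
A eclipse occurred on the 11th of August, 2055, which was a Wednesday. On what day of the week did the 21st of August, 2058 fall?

Wednesday

August 11, 2055 → August 11, 2056: 366 days (2056 is a leap year).
August 11, 2056 → August 11, 2057: 365 days.
August 11, 2057 → August 11, 2058: 365 days.
Within August 2058: 21 − 11 = 10 days.
Total: 1106 days.
1106 is a multiple of 7, so the 21st of August, 2058 falls on the same weekday: Wednesday.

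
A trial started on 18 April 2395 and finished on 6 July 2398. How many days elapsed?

Day-of-year of April 18, 2395: 108.
Day-of-year of July 6, 2398: 187.
2395 has 365 days, so 365 − 108 = 257 days remain in 2395.
Full years: 2396: 366; 2397: 365. Sum = 731.
Total: 257 + 731 + 187 = 1175 days.

1175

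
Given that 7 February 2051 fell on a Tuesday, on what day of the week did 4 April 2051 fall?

February 2051: 28 − 7 = 21 days remain (2051 is not a leap year, so February has 28 days).
Then March (31): 31 days.
April 1–4, 2051: 4 days.
Total: 21 + 31 + 4 = 56 days.
56 is a multiple of 7, so 4 April 2051 falls on the same weekday: Tuesday.

Tuesday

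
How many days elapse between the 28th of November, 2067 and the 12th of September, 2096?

10516

From November 28, 2067 to November 28, 2095: 28 years, of which 7 contain a Feb 29 — 21×365 + 7×366 = 10227 days.
November 2095: 30 − 28 = 2 days remain.
Then 9 full months totalling 275 days.
September 1–12, 2096: 12 days.
Residual: 289 days.
Total: 10516 days.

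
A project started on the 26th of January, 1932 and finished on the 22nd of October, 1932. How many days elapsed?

270

January 1932: 31 − 26 = 5 days remain.
Then February 1932 (29), March (31), April (30), May (31), June (30), July (31), August (31), September (30): 29 + 31 + 30 + 31 + 30 + 31 + 31 + 30 = 243 days.
October 1–22, 1932: 22 days.
Total: 5 + 243 + 22 = 270 days.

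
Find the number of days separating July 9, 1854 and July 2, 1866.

4376

From July 9, 1854 to July 9, 1865: 11 years, of which 3 contain a Feb 29 — 8×365 + 3×366 = 4018 days.
July 1865: 31 − 9 = 22 days remain.
Then 11 full months totalling 334 days.
July 1–2, 1866: 2 days.
Residual: 358 days.
Total: 4376 days.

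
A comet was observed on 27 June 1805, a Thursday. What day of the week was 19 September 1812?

Day-of-year of June 27, 1805: 178.
Day-of-year of September 19, 1812: 263.
1805 has 365 days, so 365 − 178 = 187 days remain in 1805.
Full years: 1806: 365; 1807: 365; 1808: 366; 1809: 365; 1810: 365; 1811: 365. Sum = 2191.
Total: 187 + 2191 + 263 = 2641 days.
2641 mod 7 = 2, so 2 days after Thursday is Saturday.

Saturday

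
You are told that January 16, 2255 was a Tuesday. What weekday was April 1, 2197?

Count forward from the earlier date (April 1, 2197) to the later (January 16, 2255):
Day-of-year of April 1, 2197: 91.
Day-of-year of January 16, 2255: 16.
2197 has 365 days, so 365 − 91 = 274 days remain in 2197.
Full years 2198–2254: 44 common + 13 leap = 44×365 + 13×366 = 20818 days.
Total: 274 + 20818 + 16 = 21108 days.
21108 mod 7 = 3, so 3 days before Tuesday is Saturday.

Saturday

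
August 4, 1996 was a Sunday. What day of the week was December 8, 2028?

Day-of-year of August 4, 1996: 217.
Day-of-year of December 8, 2028: 343.
1996 has 366 days, so 366 − 217 = 149 days remain in 1996.
Full years 1997–2027: 24 common + 7 leap = 24×365 + 7×366 = 11322 days.
Total: 149 + 11322 + 343 = 11814 days.
11814 mod 7 = 5, so 5 days after Sunday is Friday.

Friday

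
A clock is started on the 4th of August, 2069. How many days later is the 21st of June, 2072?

August 4, 2069 → August 4, 2070: 365 days.
August 4, 2070 → August 4, 2071: 365 days.
August 2071: 31 − 4 = 27 days remain.
Then 9 full months totalling 274 days.
June 1–21, 2072: 21 days.
Residual: 322 days.
Total: 1052 days.

1052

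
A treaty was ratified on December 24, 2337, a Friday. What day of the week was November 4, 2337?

Count forward from the earlier date (November 4, 2337) to the later (December 24, 2337):
November 2337: 30 − 4 = 26 days remain.
December 1–24, 2337: 24 days.
Total: 26 + 24 = 50 days.
50 mod 7 = 1, so 1 day before Friday is Thursday.

Thursday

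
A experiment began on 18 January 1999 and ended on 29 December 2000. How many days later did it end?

Day-of-year of January 18, 1999: 18.
Day-of-year of December 29, 2000: 364.
1999 has 365 days, so 365 − 18 = 347 days remain in 1999.
Total: 347 + 364 = 711 days.

711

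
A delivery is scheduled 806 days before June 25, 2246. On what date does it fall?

April 10, 2244

Count 806 days before June 25, 2246:
Day-of-year of April 10, 2244: 101.
Day-of-year of June 25, 2246: 176.
2244 has 366 days, so 366 − 101 = 265 days remain in 2244.
Full years: 2245: 365. Sum = 365.
Total: 265 + 365 + 176 = 806 days.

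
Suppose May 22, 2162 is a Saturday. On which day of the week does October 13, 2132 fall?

Count forward from the earlier date (October 13, 2132) to the later (May 22, 2162):
From October 13, 2132 to October 13, 2161: 29 years, of which 7 contain a Feb 29 — 22×365 + 7×366 = 10592 days.
October 2161: 31 − 13 = 18 days remain.
Then November (30), December (31), January (31), February 2162 (28), March (31), April (30): 30 + 31 + 31 + 28 + 31 + 30 = 181 days.
May 1–22, 2162: 22 days.
Residual: 221 days.
Total: 10813 days.
10813 mod 7 = 5, so 5 days before Saturday is Monday.

Monday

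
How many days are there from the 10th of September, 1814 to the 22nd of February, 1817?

September 10, 1814 → September 10, 1815: 365 days.
September 10, 1815 → September 10, 1816: 366 days (1816 is a leap year).
September 1816: 30 − 10 = 20 days remain.
Then October (31), November (30), December (31), January (31): 31 + 30 + 31 + 31 = 123 days.
February 1–22, 1817: 22 days (1817 is not a leap year).
Residual: 165 days.
Total: 896 days.

896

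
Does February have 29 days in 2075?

No

2075 is not a leap year.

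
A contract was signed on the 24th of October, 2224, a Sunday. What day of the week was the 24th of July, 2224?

Saturday

Count forward from the earlier date (July 24, 2224) to the later (October 24, 2224):
July 2224: 31 − 24 = 7 days remain.
Then August (31), September (30): 31 + 30 = 61 days.
October 1–24, 2224: 24 days.
Total: 7 + 61 + 24 = 92 days.
92 mod 7 = 1, so 1 day before Sunday is Saturday.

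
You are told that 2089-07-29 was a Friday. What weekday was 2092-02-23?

Saturday

Day-of-year of July 29, 2089: 210.
Day-of-year of February 23, 2092: 54.
2089 has 365 days, so 365 − 210 = 155 days remain in 2089.
Full years: 2090: 365; 2091: 365. Sum = 730.
Total: 155 + 730 + 54 = 939 days.
939 mod 7 = 1, so 1 day after Friday is Saturday.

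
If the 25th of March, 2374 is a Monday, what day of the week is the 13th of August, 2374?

Tuesday

March 2374: 31 − 25 = 6 days remain.
Then April (30), May (31), June (30), July (31): 30 + 31 + 30 + 31 = 122 days.
August 1–13, 2374: 13 days.
Total: 6 + 122 + 13 = 141 days.
141 mod 7 = 1, so 1 day after Monday is Tuesday.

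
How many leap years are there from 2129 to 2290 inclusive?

Years divisible by 4: 2132, 2136, …, 2288 — 40 in all.
Of these, 2200 is divisible by 100 but not 400, so not leap.
Leap years: 40 − 1 = 39.

39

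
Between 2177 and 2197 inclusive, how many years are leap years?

5

Years divisible by 4 in [2177, 2197]: 2180, 2184, 2188, 2192, 2196.
No century exceptions apply. Count: 5.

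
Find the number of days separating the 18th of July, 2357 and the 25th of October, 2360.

Day-of-year of July 18, 2357: 199.
Day-of-year of October 25, 2360: 299.
2357 has 365 days, so 365 − 199 = 166 days remain in 2357.
Full years: 2358: 365; 2359: 365. Sum = 730.
Total: 166 + 730 + 299 = 1195 days.

1195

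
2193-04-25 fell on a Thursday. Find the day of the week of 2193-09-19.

April 2193: 30 − 25 = 5 days remain.
Then May (31), June (30), July (31), August (31): 31 + 30 + 31 + 31 = 123 days.
September 1–19, 2193: 19 days.
Total: 5 + 123 + 19 = 147 days.
147 is a multiple of 7, so 2193-09-19 falls on the same weekday: Thursday.

Thursday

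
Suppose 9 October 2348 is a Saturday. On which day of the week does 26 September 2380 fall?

Friday

Day-of-year of October 9, 2348: 283.
Day-of-year of September 26, 2380: 270.
2348 has 366 days, so 366 − 283 = 83 days remain in 2348.
Full years 2349–2379: 24 common + 7 leap = 24×365 + 7×366 = 11322 days.
Total: 83 + 11322 + 270 = 11675 days.
11675 mod 7 = 6, so 6 days after Saturday is Friday.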